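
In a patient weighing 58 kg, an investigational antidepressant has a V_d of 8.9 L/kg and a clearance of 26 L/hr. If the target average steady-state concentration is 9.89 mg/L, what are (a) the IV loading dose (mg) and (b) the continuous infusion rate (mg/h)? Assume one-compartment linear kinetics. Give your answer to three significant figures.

(a) 5110 mg; (b) 257 mg/h

Vd(total) = 58 kg × 8.9 L/kg = 516.2 L
Loading dose = Vd × C = 516.2 × 9.89 = 5105 mg
Infusion rate = 26.00 L/h × 9.89 mg/L = 257.1 mg/h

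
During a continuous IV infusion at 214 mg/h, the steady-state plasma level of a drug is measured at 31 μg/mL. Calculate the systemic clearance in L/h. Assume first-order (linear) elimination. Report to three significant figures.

6.90 L/h

At steady state, infusion rate = CL × Css, so CL = rate / Css.
CL = 214 / 31 = 6.903 L/h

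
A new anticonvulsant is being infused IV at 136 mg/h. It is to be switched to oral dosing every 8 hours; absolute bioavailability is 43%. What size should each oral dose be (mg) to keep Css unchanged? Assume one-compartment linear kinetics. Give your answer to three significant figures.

To maintain the same Css, the systemic dosing rate must be unchanged: F·D/τ = infusion rate.
D = rate × τ / F = 136 × 8 / 0.43 = 2530 mg

2530 mg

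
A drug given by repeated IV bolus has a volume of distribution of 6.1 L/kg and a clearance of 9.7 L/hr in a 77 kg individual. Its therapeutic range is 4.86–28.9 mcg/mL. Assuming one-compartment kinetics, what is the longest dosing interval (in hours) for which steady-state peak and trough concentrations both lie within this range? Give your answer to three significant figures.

Vd(total) = 77 kg × 6.1 L/kg = 469.7 L
k = CL / Vd = 9.700 / 469.7 = 0.02065 h⁻¹
Between IV bolus doses, concentration decays as C = C₀·e^(−kτ), so C_peak/C_trough = e^(kτ).
τ_max = ln(C_peak/C_trough) / k = ln(28.9/4.86) / 0.02065 = 1.783 / 0.02065 = 86.34 h

86.3 h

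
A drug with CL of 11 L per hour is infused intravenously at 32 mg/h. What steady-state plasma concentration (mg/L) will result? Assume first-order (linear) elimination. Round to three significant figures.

Css = rate / CL = 32 / 11.00 = 2.909 mg/L

2.91 mg/L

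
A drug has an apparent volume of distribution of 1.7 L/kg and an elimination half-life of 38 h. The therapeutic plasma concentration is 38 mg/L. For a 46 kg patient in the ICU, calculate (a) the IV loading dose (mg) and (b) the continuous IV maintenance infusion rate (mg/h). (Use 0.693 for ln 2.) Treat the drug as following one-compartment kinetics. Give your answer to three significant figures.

(a) 2970 mg; (b) 54.2 mg/h

Vd = 1.7 L/kg × 46 kg = 78.20 L
LD = Vd × C = 78.20 × 38 = 2972 mg
CL = 0.693 × Vd / t½ = 0.693 × 78.20 / 38 = 1.426 L/h
Infusion rate = CL × Css = 1.426 × 38 = 54.19 mg/h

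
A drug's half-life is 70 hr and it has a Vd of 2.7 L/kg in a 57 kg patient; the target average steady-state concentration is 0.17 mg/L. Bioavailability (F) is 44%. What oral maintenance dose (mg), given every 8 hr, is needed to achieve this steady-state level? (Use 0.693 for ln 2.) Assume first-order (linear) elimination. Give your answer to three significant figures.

4.71 mg

Vd = 2.7 L/kg × 57 kg = 153.9 L
k = 0.693/70 = 0.009900 h⁻¹, so CL = k·Vd = 0.009900 × 153.9 = 1.524 L/h
D = CL × Css × τ / F = 1.524 × 0.17 × 8 / 0.44 = 4.711 mg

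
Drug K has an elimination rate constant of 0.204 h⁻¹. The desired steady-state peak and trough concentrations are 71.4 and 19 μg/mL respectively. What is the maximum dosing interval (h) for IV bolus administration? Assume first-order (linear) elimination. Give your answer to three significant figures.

6.49 h

Between IV bolus doses, concentration decays as C = C₀·e^(−kτ), so C_peak/C_trough = e^(kτ).
τ_max = ln(C_peak/C_trough) / k = ln(71.4/19) / 0.2040 = 1.324 / 0.2040 = 6.490 h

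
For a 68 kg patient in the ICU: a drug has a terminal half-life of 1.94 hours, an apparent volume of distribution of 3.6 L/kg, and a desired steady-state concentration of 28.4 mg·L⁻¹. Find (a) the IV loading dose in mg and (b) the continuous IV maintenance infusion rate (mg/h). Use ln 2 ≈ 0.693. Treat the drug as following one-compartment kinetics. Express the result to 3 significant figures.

(a) 6950 mg; (b) 2480 mg/h

Total Vd = 3.6 × 68 = 244.8 L
LD = Vd × C = 244.8 × 28.4 = 6952 mg
CL = 0.693 × Vd / t½ = 0.693 × 244.8 / 1.94 = 87.45 L/h
Infusion rate = CL × Css = 87.45 × 28.4 = 2484 mg/h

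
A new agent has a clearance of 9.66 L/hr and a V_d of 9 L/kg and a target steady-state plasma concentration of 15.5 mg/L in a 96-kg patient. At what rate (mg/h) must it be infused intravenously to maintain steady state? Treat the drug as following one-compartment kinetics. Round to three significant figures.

150 mg/h

R₀ = 9.660 × 15.5 = 149.7 mg/h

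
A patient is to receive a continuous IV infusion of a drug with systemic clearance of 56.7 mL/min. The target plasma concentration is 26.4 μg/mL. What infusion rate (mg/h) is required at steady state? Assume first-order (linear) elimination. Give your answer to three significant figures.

89.8 mg/h

CL = 56.7 mL/min = 56.7 × 0.06 = 3.402 L/h
At steady state, infusion rate equals elimination rate: rate in = CL × Css.
R₀ = 3.402 × 26.4 = 89.81 mg/h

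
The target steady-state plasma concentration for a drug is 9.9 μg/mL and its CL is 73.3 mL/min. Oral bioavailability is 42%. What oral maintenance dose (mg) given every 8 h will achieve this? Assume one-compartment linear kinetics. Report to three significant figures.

Convert clearance: 73.3 mL/min × 60 min/h ÷ 1000 mL/L = 4.398 L/h
At steady state, dose per interval replaces the amount cleared in that interval: F·D/τ = CL·Css.
D = CL × Css × τ / F = 4.398 × 9.9 × 8 / 0.42 = 829.3 mg

829 mg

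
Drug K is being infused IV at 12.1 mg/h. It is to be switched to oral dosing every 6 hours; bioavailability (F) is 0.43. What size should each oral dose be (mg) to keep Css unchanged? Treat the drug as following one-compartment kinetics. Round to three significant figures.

To maintain the same Css, the systemic dosing rate must be unchanged: F·D/τ = infusion rate.
D = rate × τ / F = 12.1 × 6 / 0.43 = 168.8 mg

169 mg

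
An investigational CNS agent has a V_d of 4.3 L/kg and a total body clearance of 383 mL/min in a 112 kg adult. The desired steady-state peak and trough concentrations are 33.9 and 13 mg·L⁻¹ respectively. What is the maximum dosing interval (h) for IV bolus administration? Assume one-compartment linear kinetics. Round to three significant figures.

20.1 h

Total Vd = 4.3 × 112 = 481.6 L
CL = 383 mL/min = 383 × 0.06 = 22.98 L/h
k = CL / Vd = 22.98 / 481.6 = 0.04772 h⁻¹
Between IV bolus doses, concentration decays as C = C₀·e^(−kτ), so C_peak/C_trough = e^(kτ).
τ_max = ln(C_peak/C_trough) / k = ln(33.9/13) / 0.04772 = 0.9585 / 0.04772 = 20.09 h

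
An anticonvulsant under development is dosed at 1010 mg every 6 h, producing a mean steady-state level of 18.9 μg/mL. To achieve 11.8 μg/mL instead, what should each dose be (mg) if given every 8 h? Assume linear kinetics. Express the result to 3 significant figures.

For first-order elimination, Css ∝ F·D/(CL·τ); F and CL are unchanged, so Css ∝ D/τ.
D₂ = D₁ × (Css,target / Css,current) × (τ₂/τ₁) = 1010 × (11.8/18.9) × (8/6) = 840.8 mg

841 mg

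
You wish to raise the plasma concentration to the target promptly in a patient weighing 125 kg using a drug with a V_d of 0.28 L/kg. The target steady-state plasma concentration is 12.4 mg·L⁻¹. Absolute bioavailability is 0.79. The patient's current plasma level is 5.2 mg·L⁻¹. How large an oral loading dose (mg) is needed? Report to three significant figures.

319 mg

Vd = 0.28 L/kg × 125 kg = 35.00 L
Concentration deficit ΔC = 12.4 − 5.2 = 7.200 mg/L
LD = Vd × ΔC / F = 35.00 × 7.200 / 0.79 = 319.0 mg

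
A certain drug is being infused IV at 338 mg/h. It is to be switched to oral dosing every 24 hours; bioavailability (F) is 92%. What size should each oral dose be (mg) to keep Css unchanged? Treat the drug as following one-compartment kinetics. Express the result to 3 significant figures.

To maintain the same Css, the systemic dosing rate must be unchanged: F·D/τ = infusion rate.
D = rate × τ / F = 338 × 24 / 0.92 = 8817 mg

8820 mg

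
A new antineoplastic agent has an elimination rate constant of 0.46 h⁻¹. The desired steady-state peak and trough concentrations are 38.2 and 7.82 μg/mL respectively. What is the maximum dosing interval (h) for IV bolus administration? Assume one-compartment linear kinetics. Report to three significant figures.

Between IV bolus doses, concentration decays as C = C₀·e^(−kτ), so C_peak/C_trough = e^(kτ).
τ_max = ln(C_peak/C_trough) / k = ln(38.2/7.82) / 0.4600 = 1.586 / 0.4600 = 3.448 h

3.45 h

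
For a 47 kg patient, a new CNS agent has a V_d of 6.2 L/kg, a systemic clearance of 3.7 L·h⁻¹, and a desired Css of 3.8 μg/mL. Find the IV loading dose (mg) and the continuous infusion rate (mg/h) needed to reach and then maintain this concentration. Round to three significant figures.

Vd = 6.2 L/kg × 47 kg = 291.4 L
Loading dose = Vd × C = 291.4 × 3.8 = 1107 mg
Infusion rate = 3.700 L/h × 3.8 mg/L = 14.06 mg/h

(a) 1110 mg; (b) 14.1 mg/h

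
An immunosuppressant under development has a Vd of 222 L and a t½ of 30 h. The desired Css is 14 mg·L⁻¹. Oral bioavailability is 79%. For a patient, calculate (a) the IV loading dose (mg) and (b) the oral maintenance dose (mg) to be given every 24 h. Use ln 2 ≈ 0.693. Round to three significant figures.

(a) 3110 mg; (b) 2180 mg

LD = Vd × C = 222.0 × 14 = 3108 mg
CL = 0.693 × Vd / t½ = 0.693 × 222.0 / 30 = 5.128 L/h
D = CL × Css × τ / F = 5.128 × 14 × 24 / 0.79 = 2181 mg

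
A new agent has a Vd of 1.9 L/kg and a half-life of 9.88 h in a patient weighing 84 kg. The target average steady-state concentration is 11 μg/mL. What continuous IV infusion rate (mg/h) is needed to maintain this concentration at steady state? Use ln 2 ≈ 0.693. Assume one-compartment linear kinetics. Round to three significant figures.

Vd(total) = 84 kg × 1.9 L/kg = 159.6 L
CL = 0.693 × Vd / t½ = 0.693 × 159.6 / 9.88 = 11.19 L/h
Infusion rate = CL × Css = 11.19 × 11 = 123.1 mg/h

123 mg/h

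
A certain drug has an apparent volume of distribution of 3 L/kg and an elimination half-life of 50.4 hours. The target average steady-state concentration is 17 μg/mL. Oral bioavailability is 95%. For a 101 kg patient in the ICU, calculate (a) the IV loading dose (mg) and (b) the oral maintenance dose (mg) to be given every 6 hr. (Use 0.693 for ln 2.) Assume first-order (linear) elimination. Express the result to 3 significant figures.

(a) 5150 mg; (b) 447 mg

Vd = 3 L/kg × 101 kg = 303.0 L
LD = Vd × C = 303.0 × 17 = 5151 mg
CL = 0.693 × Vd / t½ = 0.693 × 303.0 / 50.4 = 4.166 L/h
D = CL × Css × τ / F = 4.166 × 17 × 6 / 0.95 = 447.3 mg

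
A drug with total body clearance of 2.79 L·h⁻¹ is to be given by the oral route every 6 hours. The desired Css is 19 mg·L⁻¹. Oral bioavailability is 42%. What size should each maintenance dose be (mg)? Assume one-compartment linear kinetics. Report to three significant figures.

D = CL × Css × τ / F = 2.790 × 19 × 6 / 0.42 = 757.3 mg

757 mg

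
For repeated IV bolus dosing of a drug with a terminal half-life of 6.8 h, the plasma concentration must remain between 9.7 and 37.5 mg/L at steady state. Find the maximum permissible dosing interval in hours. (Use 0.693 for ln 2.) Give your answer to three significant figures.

13.3 h

k = 0.693 / t½ = 0.693 / 6.8 = 0.1019 h⁻¹
Between IV bolus doses, concentration decays as C = C₀·e^(−kτ), so C_peak/C_trough = e^(kτ).
τ_max = ln(C_peak/C_trough) / k = ln(37.5/9.7) / 0.1019 = 1.352 / 0.1019 = 13.27 h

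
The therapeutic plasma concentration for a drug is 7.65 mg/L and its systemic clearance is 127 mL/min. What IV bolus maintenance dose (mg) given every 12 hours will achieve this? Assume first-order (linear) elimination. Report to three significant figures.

700 mg

CL = 127 mL/min × 60/1000 = 7.620 L/h
D = CL × Css × τ = 7.620 × 7.65 × 12 = 699.5 mg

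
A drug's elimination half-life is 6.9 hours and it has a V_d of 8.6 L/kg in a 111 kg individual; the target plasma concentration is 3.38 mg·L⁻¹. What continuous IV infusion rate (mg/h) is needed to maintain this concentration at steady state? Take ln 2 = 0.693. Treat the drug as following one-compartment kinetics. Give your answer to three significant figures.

324 mg/h

Total Vd = 8.6 × 111 = 954.6 L
k = 0.693/6.9 = 0.1004 h⁻¹, so CL = k·Vd = 0.1004 × 954.6 = 95.84 L/h
Infusion rate = CL × Css = 95.84 × 3.38 = 323.9 mg/h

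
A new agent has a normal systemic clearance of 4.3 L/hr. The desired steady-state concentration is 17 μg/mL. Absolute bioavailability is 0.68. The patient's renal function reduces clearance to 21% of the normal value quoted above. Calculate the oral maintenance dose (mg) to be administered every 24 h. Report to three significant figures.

542 mg

Patient clearance = 0.21 × 4.300 = 0.9030 L/h
D = CL × Css × τ / F = 0.9030 × 17 × 24 / 0.68 = 541.8 mg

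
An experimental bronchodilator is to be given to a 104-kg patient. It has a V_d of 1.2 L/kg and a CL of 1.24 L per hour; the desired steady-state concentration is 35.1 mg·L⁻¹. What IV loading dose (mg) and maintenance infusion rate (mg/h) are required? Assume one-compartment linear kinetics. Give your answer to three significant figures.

(a) 4380 mg; (b) 43.5 mg/h

Vd(total) = 104 kg × 1.2 L/kg = 124.8 L
LD = Vd · C_target = 124.8 × 35.1 = 4380 mg
Maintenance: replace elimination → rate = CL × Css = 1.240 × 35.1 = 43.52 mg/h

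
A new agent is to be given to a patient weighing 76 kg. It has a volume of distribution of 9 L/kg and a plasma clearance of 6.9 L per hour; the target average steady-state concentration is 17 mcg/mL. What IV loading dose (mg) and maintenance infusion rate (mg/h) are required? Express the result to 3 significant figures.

(a) 11600 mg; (b) 117 mg/h

Vd(total) = 76 kg × 9 L/kg = 684.0 L
Loading dose = Vd × C = 684.0 × 17 = 11630 mg
Infusion rate = 6.900 L/h × 17 mg/L = 117.3 mg/h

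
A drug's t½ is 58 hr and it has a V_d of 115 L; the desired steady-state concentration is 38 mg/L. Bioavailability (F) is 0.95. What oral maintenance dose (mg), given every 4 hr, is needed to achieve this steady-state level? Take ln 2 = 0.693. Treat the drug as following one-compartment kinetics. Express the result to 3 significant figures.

220 mg

CL = ln 2 · Vd / t½ = 0.693 × 115.0 / 58 = 1.374 L/h
D = CL × Css × τ / F = 1.374 × 38 × 4 / 0.95 = 219.8 mg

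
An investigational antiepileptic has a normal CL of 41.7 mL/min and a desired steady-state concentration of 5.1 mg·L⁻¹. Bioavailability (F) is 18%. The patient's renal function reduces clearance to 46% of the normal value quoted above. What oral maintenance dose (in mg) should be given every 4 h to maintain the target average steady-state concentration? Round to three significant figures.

CL = 41.7 mL/min = 41.7 × 0.06 = 2.502 L/h
Patient clearance = 0.46 × 2.502 = 1.151 L/h
D = CL × Css × τ / F = 1.151 × 5.1 × 4 / 0.18 = 130.4 mg

130 mg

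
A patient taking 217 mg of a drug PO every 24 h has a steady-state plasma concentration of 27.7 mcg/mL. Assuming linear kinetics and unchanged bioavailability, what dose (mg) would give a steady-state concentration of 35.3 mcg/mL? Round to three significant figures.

With linear kinetics, Css is proportional to dose rate (D/τ) at fixed clearance.
D₂ = D₁ × (Css,target / Css,current) = 217 × 35.3/27.7 = 276.5 mg

277 mg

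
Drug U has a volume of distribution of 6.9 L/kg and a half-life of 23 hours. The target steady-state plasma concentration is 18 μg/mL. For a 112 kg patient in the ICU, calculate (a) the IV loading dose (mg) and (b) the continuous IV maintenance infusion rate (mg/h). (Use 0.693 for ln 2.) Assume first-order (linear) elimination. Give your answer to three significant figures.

(a) 13900 mg; (b) 419 mg/h

Vd = 6.9 L/kg × 112 kg = 772.8 L
LD = Vd × C = 772.8 × 18 = 13910 mg
CL = 0.693 × Vd / t½ = 0.693 × 772.8 / 23 = 23.28 L/h
Infusion rate = CL × Css = 23.28 × 18 = 419.0 mg/h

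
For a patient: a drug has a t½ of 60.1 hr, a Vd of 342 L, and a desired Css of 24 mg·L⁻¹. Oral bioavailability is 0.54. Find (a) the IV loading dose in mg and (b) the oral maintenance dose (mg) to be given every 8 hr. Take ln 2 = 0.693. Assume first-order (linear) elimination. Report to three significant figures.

LD = Vd × C = 342.0 × 24 = 8208 mg
CL = 0.693 × Vd / t½ = 0.693 × 342.0 / 60.1 = 3.944 L/h
D = CL × Css × τ / F = 3.944 × 24 × 8 / 0.54 = 1402 mg

(a) 8210 mg; (b) 1400 mg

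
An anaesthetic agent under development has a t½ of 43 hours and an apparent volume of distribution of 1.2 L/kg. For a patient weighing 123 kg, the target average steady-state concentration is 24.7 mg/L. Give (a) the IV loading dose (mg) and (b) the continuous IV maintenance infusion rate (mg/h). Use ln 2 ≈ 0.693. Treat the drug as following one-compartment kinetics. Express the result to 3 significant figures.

Vd = 1.2 L/kg × 123 kg = 147.6 L
LD = Vd × C = 147.6 × 24.7 = 3646 mg
CL = 0.693 × Vd / t½ = 0.693 × 147.6 / 43 = 2.379 L/h
Infusion rate = CL × Css = 2.379 × 24.7 = 58.76 mg/h

(a) 3650 mg; (b) 58.8 mg/h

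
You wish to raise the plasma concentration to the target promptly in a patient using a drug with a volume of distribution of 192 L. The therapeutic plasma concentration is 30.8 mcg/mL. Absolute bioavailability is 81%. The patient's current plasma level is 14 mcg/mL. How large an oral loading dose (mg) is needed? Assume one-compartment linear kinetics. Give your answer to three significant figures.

3980 mg

Concentration deficit ΔC = 30.8 − 14 = 16.80 mg/L
LD = Vd × ΔC / F = 192.0 × 16.80 / 0.81 = 3982 mg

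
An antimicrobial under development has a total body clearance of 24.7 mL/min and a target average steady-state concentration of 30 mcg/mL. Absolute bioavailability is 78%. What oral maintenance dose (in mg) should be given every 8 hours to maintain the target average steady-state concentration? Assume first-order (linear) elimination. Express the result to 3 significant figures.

456 mg

CL = 24.7 mL/min × 60/1000 = 1.482 L/h
D = CL × Css × τ / F = 1.482 × 30 × 8 / 0.78 = 456.0 mg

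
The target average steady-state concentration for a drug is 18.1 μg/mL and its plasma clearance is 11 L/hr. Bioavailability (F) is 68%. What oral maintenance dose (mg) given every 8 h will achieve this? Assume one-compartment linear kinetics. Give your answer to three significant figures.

2340 mg

D = CL × Css × τ / F = 11.00 × 18.1 × 8 / 0.68 = 2342 mg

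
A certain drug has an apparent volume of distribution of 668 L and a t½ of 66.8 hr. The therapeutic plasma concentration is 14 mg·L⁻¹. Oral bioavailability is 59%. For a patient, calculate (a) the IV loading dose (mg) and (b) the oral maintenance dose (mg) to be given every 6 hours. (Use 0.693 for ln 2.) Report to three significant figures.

(a) 9350 mg; (b) 987 mg

LD = Vd × C = 668.0 × 14 = 9352 mg
CL = 0.693 × Vd / t½ = 0.693 × 668.0 / 66.8 = 6.930 L/h
D = CL × Css × τ / F = 6.930 × 14 × 6 / 0.59 = 986.6 mg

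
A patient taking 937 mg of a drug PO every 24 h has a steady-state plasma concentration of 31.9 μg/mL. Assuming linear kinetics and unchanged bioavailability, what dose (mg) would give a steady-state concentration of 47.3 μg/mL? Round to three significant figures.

1390 mg

For first-order elimination, Css ∝ F·D/(CL·τ); F and CL are unchanged, so Css ∝ D/τ.
D₂ = D₁ × (Css,target / Css,current) = 937 × 47.3/31.9 = 1389 mg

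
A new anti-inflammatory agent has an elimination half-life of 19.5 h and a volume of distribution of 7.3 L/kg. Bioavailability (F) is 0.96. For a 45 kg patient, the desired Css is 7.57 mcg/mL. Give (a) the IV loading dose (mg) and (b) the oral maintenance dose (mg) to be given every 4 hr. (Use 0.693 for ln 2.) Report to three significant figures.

Total Vd = 7.3 × 45 = 328.5 L
LD = Vd × C = 328.5 × 7.57 = 2487 mg
CL = 0.693 × Vd / t½ = 0.693 × 328.5 / 19.5 = 11.67 L/h
D = CL × Css × τ / F = 11.67 × 7.57 × 4 / 0.96 = 368.1 mg

(a) 2490 mg; (b) 368 mg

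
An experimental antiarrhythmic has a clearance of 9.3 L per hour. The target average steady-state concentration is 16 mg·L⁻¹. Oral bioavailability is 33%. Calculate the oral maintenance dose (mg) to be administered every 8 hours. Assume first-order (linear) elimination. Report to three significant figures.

D = CL × Css × τ / F = 9.300 × 16 × 8 / 0.33 = 3607 mg

3610 mg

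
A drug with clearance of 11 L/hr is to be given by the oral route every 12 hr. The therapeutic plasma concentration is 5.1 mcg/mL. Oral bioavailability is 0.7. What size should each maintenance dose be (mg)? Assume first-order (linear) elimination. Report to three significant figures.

962 mg

D = CL × Css × τ / F = 11.00 × 5.1 × 12 / 0.7 = 961.7 mg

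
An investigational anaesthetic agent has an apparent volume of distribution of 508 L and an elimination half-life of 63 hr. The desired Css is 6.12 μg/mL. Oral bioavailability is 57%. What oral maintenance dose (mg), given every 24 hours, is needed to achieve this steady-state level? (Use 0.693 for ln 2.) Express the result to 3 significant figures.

CL = 0.693 × Vd / t½ = 0.693 × 508.0 / 63 = 5.588 L/h
D = CL × Css × τ / F = 5.588 × 6.12 × 24 / 0.57 = 1440 mg

1440 mg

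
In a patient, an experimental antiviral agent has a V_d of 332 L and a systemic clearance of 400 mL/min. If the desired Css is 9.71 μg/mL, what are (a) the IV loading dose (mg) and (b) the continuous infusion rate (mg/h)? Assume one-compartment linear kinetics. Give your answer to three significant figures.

(a) 3220 mg; (b) 233 mg/h

Loading dose = Vd × C = 332.0 × 9.71 = 3224 mg
CL = 400 mL/min = 400 × 0.06 = 24.00 L/h
Maintenance infusion rate = CL × Css = 24.00 × 9.71 = 233.0 mg/h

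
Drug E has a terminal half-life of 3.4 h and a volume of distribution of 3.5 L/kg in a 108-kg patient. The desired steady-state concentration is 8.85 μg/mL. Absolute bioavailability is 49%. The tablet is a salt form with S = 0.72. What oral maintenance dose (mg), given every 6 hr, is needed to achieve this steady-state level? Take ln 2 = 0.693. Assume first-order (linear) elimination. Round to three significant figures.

Total Vd = 3.5 × 108 = 378.0 L
CL = 0.693 × Vd / t½ = 0.693 × 378.0 / 3.4 = 77.05 L/h
D = CL × Css × τ / F / S = 77.05 × 8.85 × 6 / 0.49 / 0.72 = 11600 mg

11600 mg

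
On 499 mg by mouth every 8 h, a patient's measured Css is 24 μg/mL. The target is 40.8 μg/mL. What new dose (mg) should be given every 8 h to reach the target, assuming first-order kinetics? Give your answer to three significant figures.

With linear kinetics, Css is proportional to dose rate (D/τ) at fixed clearance.
D₂ = D₁ × (Css,target / Css,current) = 499 × 40.8/24 = 848.3 mg

848 mg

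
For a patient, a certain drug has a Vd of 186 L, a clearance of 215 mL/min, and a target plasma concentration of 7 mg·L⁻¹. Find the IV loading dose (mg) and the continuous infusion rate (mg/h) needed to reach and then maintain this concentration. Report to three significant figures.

Loading dose = Vd × C = 186.0 × 7 = 1302 mg
CL = 215 mL/min × 60/1000 = 12.90 L/h
Infusion rate = 12.90 L/h × 7 mg/L = 90.30 mg/h

(a) 1300 mg; (b) 90.3 mg/h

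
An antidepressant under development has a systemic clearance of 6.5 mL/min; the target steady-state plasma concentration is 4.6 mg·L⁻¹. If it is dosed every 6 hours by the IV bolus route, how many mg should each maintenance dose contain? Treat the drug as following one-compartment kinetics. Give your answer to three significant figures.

10.8 mg

CL = 6.5 mL/min × 60/1000 = 0.3900 L/h
D = CL × Css × τ = 0.3900 × 4.6 × 6 = 10.76 mg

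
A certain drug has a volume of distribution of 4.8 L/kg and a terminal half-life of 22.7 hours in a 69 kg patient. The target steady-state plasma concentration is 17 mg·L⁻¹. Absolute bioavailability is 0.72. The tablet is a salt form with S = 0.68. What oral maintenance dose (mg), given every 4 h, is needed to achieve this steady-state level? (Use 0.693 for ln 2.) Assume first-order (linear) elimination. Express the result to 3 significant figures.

Vd = 4.8 L/kg × 69 kg = 331.2 L
CL = 0.693 × Vd / t½ = 0.693 × 331.2 / 22.7 = 10.11 L/h
D = CL × Css × τ / F / S = 10.11 × 17 × 4 / 0.72 / 0.68 = 1404 mg

1400 mg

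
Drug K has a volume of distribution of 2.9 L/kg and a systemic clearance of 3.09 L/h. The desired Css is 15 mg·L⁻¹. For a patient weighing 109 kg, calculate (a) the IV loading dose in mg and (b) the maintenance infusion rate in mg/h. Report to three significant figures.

Total Vd = 2.9 × 109 = 316.1 L
Loading dose = Vd × C = 316.1 × 15 = 4742 mg
Maintenance infusion rate = CL × Css = 3.090 × 15 = 46.35 mg/h

(a) 4740 mg; (b) 46.4 mg/h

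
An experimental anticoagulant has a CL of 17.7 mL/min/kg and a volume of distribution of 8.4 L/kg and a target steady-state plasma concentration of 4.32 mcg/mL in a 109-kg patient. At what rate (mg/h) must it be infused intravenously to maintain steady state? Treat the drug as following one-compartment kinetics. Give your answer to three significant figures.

500 mg/h

CL = 17.7 mL/min/kg × 109 kg = 1929 mL/min = 1929 × 60/1000 = 115.7 L/h
Rate = CL × Css = 115.7 × 4.32 = 499.8 mg/h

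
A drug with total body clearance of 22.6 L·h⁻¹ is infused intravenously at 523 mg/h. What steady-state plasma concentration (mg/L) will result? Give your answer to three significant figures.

23.1 mg/L

Css = rate / CL = 523 / 22.60 = 23.14 mg/L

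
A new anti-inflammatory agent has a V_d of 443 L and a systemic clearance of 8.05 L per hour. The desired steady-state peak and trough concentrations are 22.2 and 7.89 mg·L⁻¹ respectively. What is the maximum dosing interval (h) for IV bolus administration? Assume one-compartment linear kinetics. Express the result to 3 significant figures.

56.9 h

k = CL / Vd = 8.050 / 443.0 = 0.01817 h⁻¹
Between IV bolus doses, concentration decays as C = C₀·e^(−kτ), so C_peak/C_trough = e^(kτ).
τ_max = ln(C_peak/C_trough) / k = ln(22.2/7.89) / 0.01817 = 1.034 / 0.01817 = 56.91 h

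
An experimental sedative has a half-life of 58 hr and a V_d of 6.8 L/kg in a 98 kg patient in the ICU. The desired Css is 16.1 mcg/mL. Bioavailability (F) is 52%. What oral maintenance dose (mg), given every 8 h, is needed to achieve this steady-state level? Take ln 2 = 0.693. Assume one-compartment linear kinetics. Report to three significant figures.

1970 mg

Total Vd = 6.8 × 98 = 666.4 L
CL = ln 2 · Vd / t½ = 0.693 × 666.4 / 58 = 7.962 L/h
D = CL × Css × τ / F = 7.962 × 16.1 × 8 / 0.52 = 1972 mg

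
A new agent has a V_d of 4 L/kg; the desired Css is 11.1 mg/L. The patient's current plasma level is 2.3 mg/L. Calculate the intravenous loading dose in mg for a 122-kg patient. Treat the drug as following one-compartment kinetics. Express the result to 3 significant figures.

Vd(total) = 122 kg × 4 L/kg = 488.0 L
The loading dose fills Vd to the target concentration.
Concentration deficit ΔC = 11.1 − 2.3 = 8.800 mg/L
LD = Vd × ΔC = 488.0 × 8.800 = 4294 mg

4290 mg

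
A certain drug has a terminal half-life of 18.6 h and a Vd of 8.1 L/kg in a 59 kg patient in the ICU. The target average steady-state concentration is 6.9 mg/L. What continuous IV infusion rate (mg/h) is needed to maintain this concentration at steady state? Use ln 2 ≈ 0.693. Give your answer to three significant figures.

Vd(total) = 59 kg × 8.1 L/kg = 477.9 L
k = 0.693/18.6 = 0.03726 h⁻¹, so CL = k·Vd = 0.03726 × 477.9 = 17.81 L/h
Infusion rate = CL × Css = 17.81 × 6.9 = 122.9 mg/h

123 mg/h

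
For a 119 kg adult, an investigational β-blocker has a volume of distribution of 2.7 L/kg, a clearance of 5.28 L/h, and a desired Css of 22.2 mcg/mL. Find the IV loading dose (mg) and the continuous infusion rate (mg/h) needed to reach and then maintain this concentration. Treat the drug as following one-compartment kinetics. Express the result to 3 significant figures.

Vd(total) = 119 kg × 2.7 L/kg = 321.3 L
Loading dose = Vd × C = 321.3 × 22.2 = 7133 mg
Maintenance: replace elimination → rate = CL × Css = 5.280 × 22.2 = 117.2 mg/h

(a) 7130 mg; (b) 117 mg/h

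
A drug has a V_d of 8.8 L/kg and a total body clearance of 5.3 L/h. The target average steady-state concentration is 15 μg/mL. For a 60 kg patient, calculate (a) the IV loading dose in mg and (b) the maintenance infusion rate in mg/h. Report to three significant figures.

(a) 7920 mg; (b) 79.5 mg/h

Vd = 8.8 L/kg × 60 kg = 528.0 L
LD = Vd · C_target = 528.0 × 15 = 7920 mg
Infusion rate = 5.300 L/h × 15 mg/L = 79.50 mg/h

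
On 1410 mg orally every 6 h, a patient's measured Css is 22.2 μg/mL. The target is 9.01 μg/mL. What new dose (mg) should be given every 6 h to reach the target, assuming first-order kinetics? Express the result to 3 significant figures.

For first-order elimination, Css ∝ F·D/(CL·τ); F and CL are unchanged, so Css ∝ D/τ.
D₂ = D₁ × (Css,target / Css,current) = 1410 × 9.01/22.2 = 572.3 mg

572 mg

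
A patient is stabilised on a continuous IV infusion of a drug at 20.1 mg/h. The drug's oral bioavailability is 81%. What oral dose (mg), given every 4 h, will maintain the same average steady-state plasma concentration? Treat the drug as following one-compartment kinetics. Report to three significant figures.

To maintain the same Css, the systemic dosing rate must be unchanged: F·D/τ = infusion rate.
D = rate × τ / F = 20.1 × 4 / 0.81 = 99.26 mg

99.3 mg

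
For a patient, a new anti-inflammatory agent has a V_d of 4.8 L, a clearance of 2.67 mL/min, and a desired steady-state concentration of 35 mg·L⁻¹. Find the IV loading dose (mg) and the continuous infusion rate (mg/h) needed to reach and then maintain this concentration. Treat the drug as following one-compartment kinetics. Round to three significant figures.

Loading: fill Vd to C_target → 4.800 L × 35 mg/L = 168.0 mg
Convert clearance: 2.67 mL/min × 60 min/h ÷ 1000 mL/L = 0.1602 L/h
Maintenance infusion rate = CL × Css = 0.1602 × 35 = 5.607 mg/h

(a) 168 mg; (b) 5.61 mg/h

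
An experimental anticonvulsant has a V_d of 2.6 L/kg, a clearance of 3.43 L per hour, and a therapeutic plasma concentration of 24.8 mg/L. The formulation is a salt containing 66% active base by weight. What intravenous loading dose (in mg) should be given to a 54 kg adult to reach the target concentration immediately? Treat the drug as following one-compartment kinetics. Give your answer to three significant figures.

5280 mg

Total Vd = 2.6 × 54 = 140.4 L
LD = Vd × C / S = 140.4 × 24.80 / 0.66 = 5276 mg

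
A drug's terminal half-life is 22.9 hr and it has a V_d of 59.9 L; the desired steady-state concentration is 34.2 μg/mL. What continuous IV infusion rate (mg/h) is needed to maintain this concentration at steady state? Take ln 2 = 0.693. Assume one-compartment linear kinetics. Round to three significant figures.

k = 0.693/22.9 = 0.03026 h⁻¹, so CL = k·Vd = 0.03026 × 59.90 = 1.813 L/h
Infusion rate = CL × Css = 1.813 × 34.2 = 62.00 mg/h

62.0 mg/h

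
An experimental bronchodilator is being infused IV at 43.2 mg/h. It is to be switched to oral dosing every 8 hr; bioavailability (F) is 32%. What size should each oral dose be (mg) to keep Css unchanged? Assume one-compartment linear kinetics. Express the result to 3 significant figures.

1080 mg

To maintain the same Css, the systemic dosing rate must be unchanged: F·D/τ = infusion rate.
D = rate × τ / F = 43.2 × 8 / 0.32 = 1080 mg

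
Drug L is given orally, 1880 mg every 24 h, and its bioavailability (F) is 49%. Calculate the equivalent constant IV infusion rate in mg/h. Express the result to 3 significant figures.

Equivalent systemic input: infusion rate = F·D/τ.
Rate = 0.49 × 1880 / 24 = 38.38 mg/h

38.4 mg/h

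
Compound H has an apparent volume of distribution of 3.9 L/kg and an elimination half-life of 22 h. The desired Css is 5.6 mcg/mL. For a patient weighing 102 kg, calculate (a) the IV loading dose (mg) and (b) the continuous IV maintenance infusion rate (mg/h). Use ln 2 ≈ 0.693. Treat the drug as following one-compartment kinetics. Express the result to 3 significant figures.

(a) 2230 mg; (b) 70.2 mg/h

Vd(total) = 102 kg × 3.9 L/kg = 397.8 L
LD = Vd × C = 397.8 × 5.6 = 2228 mg
CL = 0.693 × Vd / t½ = 0.693 × 397.8 / 22 = 12.53 L/h
Infusion rate = CL × Css = 12.53 × 5.6 = 70.17 mg/h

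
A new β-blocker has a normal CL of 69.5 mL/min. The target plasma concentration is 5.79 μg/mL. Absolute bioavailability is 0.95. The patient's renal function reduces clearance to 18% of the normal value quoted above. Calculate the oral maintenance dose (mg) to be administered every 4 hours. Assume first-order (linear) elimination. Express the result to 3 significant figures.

18.3 mg

Convert clearance: 69.5 mL/min × 60 min/h ÷ 1000 mL/L = 4.170 L/h
Patient clearance = 0.18 × 4.170 = 0.7506 L/h
D = CL × Css × τ / F = 0.7506 × 5.79 × 4 / 0.95 = 18.30 mg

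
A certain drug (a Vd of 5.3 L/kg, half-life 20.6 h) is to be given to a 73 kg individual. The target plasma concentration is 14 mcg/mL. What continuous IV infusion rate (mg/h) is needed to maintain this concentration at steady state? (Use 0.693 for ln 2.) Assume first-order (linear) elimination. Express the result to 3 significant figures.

182 mg/h

Total Vd = 5.3 × 73 = 386.9 L
k = 0.693/20.6 = 0.03364 h⁻¹, so CL = k·Vd = 0.03364 × 386.9 = 13.02 L/h
Infusion rate = CL × Css = 13.02 × 14 = 182.3 mg/h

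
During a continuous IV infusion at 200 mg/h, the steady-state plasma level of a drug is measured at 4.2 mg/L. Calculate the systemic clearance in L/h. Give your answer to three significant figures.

47.6 L/h

At steady state, infusion rate = CL × Css, so CL = rate / Css.
CL = 200 / 4.2 = 47.62 L/h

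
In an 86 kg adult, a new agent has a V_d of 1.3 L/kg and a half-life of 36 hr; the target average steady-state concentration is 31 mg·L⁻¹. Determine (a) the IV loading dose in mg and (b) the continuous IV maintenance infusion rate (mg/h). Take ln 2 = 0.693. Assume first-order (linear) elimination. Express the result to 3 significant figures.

(a) 3470 mg; (b) 66.7 mg/h

Total Vd = 1.3 × 86 = 111.8 L
LD = Vd × C = 111.8 × 31 = 3466 mg
CL = 0.693 × Vd / t½ = 0.693 × 111.8 / 36 = 2.152 L/h
Infusion rate = CL × Css = 2.152 × 31 = 66.71 mg/h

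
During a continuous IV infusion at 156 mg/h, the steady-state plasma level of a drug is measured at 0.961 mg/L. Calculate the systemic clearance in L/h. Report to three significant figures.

At steady state, infusion rate = CL × Css, so CL = rate / Css.
CL = 156 / 0.961 = 162.3 L/h

162 L/h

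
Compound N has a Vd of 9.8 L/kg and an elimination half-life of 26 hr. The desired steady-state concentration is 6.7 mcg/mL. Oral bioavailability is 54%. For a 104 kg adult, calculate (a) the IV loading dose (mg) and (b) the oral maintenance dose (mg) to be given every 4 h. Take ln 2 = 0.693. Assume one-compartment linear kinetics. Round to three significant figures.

Vd = 9.8 L/kg × 104 kg = 1019 L
LD = Vd × C = 1019 × 6.7 = 6827 mg
CL = 0.693 × Vd / t½ = 0.693 × 1019 / 26 = 27.16 L/h
D = CL × Css × τ / F = 27.16 × 6.7 × 4 / 0.54 = 1348 mg

(a) 6830 mg; (b) 1350 mg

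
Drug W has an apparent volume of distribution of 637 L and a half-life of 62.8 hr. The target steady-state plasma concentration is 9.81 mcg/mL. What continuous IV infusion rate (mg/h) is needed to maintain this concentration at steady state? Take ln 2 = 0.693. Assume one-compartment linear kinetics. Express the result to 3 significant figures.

69.0 mg/h

CL = ln 2 · Vd / t½ = 0.693 × 637.0 / 62.8 = 7.029 L/h
Infusion rate = CL × Css = 7.029 × 9.81 = 68.95 mg/h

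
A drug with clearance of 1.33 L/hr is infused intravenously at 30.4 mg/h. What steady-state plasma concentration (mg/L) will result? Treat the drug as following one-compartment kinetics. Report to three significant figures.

22.9 mg/L

Css = rate / CL = 30.4 / 1.330 = 22.86 mg/L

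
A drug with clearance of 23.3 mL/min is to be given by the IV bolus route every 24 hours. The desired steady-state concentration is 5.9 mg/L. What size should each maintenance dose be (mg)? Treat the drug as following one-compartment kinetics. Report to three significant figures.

198 mg

Convert clearance: 23.3 mL/min × 60 min/h ÷ 1000 mL/L = 1.398 L/h
D = CL × Css × τ = 1.398 × 5.9 × 24 = 198.0 mg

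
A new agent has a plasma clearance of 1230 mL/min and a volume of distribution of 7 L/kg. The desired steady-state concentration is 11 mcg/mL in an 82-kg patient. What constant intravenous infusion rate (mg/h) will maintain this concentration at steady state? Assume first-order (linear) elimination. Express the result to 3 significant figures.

Convert clearance: 1230 mL/min × 60 min/h ÷ 1000 mL/L = 73.80 L/h
Rate = CL × Css = 73.80 × 11 = 811.8 mg/h

812 mg/h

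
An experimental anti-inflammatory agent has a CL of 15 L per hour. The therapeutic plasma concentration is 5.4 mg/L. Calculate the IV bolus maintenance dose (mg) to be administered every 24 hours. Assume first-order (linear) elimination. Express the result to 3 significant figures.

At steady state, dose per interval replaces the amount cleared in that interval: D/τ = CL·Css.
D = CL × Css × τ = 15.00 × 5.4 × 24 = 1944 mg

1940 mg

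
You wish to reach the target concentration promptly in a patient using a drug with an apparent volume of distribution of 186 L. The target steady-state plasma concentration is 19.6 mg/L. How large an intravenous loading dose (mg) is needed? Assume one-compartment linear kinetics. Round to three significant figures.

The loading dose fills Vd to the target concentration.
LD = Vd × C = 186.0 × 19.60 = 3646 mg

3650 mg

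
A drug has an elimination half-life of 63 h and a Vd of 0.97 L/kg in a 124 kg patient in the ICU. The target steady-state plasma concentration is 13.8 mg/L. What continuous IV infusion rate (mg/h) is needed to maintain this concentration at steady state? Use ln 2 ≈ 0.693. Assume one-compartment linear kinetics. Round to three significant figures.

18.3 mg/h

Total Vd = 0.97 × 124 = 120.3 L
k = 0.693/63 = 0.01100 h⁻¹, so CL = k·Vd = 0.01100 × 120.3 = 1.323 L/h
Infusion rate = CL × Css = 1.323 × 13.8 = 18.26 mg/h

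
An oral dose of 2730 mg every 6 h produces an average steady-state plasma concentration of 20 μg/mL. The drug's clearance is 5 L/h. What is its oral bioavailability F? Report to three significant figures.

F·D/τ = CL·Css at steady state → F = CL·Css·τ / D.
F = 5 × 20 × 6 / 2730 = 0.220

0.220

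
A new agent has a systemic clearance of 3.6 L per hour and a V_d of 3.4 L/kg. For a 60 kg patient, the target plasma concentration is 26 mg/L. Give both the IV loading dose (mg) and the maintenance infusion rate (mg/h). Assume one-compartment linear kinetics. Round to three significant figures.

Total Vd = 3.4 × 60 = 204.0 L
Loading: fill Vd to C_target → 204.0 L × 26 mg/L = 5304 mg
Maintenance: replace elimination → rate = CL × Css = 3.600 × 26 = 93.60 mg/h

(a) 5300 mg; (b) 93.6 mg/h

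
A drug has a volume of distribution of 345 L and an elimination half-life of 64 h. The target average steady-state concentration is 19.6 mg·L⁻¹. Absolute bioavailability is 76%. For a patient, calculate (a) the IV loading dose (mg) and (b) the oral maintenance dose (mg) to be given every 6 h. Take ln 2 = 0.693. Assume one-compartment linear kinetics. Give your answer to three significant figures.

LD = Vd × C = 345.0 × 19.6 = 6762 mg
CL = 0.693 × Vd / t½ = 0.693 × 345.0 / 64 = 3.736 L/h
D = CL × Css × τ / F = 3.736 × 19.6 × 6 / 0.76 = 578.1 mg

(a) 6760 mg; (b) 578 mg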